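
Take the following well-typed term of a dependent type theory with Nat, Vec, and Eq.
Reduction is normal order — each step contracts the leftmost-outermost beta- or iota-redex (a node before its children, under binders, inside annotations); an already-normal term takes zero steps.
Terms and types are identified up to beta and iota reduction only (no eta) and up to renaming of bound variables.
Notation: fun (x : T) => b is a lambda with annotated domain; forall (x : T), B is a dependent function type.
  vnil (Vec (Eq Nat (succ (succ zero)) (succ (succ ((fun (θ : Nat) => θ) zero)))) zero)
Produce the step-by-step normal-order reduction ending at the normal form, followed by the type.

normal-order reduction:
  vnil (Vec (Eq Nat (succ (succ zero)) (succ (succ ((fun (θ : Nat) => θ) zero)))) zero)
  ~> vnil (Vec (Eq Nat (succ (succ zero)) (succ (succ zero))) zero)
the term's type:
  Vec (Vec (Eq Nat (succ (succ zero)) (succ (succ zero))) zero) zero


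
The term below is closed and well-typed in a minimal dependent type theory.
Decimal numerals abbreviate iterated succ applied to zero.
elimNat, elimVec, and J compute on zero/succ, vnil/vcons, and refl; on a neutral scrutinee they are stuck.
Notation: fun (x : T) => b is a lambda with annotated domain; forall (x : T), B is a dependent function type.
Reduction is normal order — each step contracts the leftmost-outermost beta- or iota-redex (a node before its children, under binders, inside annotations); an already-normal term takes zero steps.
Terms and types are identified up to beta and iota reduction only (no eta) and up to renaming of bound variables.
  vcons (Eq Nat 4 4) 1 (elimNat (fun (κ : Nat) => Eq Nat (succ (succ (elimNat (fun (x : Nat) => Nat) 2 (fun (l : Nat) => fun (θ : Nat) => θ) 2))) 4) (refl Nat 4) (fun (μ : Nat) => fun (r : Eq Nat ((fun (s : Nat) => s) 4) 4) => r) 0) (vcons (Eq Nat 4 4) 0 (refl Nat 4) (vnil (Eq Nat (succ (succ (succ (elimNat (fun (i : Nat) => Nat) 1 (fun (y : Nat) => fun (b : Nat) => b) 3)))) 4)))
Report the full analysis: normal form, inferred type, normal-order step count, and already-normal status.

resulting normal form:
  vcons (Eq Nat 4 4) 1 (refl Nat 4) (vcons (Eq Nat 4 4) 0 (refl Nat 4) (vnil (Eq Nat 4 4)))
inferred type:
  Vec (Eq Nat 4 4) 2
reduction steps (normal order): 11
started in normal form: no
first contracted redex: an elimNat iota-redex


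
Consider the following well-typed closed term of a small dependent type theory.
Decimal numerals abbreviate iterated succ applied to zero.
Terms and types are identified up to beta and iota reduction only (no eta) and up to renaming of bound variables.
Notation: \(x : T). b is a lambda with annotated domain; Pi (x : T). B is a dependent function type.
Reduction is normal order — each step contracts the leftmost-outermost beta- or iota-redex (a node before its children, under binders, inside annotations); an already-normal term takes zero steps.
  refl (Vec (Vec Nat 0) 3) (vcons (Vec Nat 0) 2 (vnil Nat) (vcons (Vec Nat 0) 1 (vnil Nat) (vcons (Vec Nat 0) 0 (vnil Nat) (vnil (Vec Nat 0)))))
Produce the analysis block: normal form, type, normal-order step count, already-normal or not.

reduced normal form:
  refl (Vec (Vec Nat 0) 3) (vcons (Vec Nat 0) 2 (vnil Nat) (vcons (Vec Nat 0) 1 (vnil Nat) (vcons (Vec Nat 0) 0 (vnil Nat) (vnil (Vec Nat 0)))))
the term's type:
  Eq (Vec (Vec Nat 0) 3) (vcons (Vec Nat 0) 2 (vnil Nat) (vcons (Vec Nat 0) 1 (vnil Nat) (vcons (Vec Nat 0) 0 (vnil Nat) (vnil (Vec Nat 0))))) (vcons (Vec Nat 0) 2 (vnil Nat) (vcons (Vec Nat 0) 1 (vnil Nat) (vcons (Vec Nat 0) 0 (vnil Nat) (vnil (Vec Nat 0)))))
steps to reach normal form (normal order): 0
already normal: yes


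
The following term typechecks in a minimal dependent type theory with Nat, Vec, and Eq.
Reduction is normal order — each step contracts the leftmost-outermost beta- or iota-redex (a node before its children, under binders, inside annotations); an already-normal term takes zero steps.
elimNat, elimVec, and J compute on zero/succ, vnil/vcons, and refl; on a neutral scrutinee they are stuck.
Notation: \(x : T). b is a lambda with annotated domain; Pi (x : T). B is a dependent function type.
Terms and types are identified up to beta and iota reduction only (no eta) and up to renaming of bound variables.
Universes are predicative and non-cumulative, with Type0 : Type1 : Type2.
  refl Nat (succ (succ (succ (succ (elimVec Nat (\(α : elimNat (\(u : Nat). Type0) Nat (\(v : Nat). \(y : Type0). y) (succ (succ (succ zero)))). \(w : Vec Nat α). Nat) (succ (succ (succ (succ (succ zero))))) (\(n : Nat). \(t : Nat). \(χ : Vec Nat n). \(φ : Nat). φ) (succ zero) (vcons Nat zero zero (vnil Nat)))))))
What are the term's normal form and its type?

normal form:
  refl Nat (succ (succ (succ (succ (succ (succ (succ (succ (succ zero)))))))))
the term's type:
  Eq Nat (succ (succ (succ (succ (succ (succ (succ (succ (succ zero))))))))) (succ (succ (succ (succ (succ (succ (succ (succ (succ zero)))))))))


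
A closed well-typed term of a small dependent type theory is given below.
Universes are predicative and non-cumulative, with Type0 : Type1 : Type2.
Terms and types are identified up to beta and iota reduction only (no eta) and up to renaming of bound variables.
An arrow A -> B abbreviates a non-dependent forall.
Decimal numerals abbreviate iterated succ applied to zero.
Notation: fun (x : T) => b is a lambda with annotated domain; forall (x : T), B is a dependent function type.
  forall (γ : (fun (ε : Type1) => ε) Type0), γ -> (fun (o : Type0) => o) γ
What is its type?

type:
  Type1


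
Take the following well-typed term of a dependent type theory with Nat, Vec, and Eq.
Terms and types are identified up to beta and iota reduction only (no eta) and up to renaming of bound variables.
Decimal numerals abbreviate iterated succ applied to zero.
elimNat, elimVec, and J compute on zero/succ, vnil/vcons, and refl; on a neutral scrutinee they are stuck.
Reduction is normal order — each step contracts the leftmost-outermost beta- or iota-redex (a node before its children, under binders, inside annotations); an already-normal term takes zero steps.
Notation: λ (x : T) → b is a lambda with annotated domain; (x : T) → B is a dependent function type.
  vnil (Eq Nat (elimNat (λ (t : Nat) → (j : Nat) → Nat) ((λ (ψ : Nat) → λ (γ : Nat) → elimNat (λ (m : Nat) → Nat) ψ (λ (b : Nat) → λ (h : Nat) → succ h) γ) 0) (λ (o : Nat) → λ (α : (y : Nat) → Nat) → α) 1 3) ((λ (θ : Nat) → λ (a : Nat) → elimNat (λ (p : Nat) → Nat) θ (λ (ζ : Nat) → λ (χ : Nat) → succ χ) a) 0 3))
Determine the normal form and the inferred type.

normal form:
  vnil (Eq Nat 3 3)
inferred type:
  Vec (Eq Nat 3 3) 0


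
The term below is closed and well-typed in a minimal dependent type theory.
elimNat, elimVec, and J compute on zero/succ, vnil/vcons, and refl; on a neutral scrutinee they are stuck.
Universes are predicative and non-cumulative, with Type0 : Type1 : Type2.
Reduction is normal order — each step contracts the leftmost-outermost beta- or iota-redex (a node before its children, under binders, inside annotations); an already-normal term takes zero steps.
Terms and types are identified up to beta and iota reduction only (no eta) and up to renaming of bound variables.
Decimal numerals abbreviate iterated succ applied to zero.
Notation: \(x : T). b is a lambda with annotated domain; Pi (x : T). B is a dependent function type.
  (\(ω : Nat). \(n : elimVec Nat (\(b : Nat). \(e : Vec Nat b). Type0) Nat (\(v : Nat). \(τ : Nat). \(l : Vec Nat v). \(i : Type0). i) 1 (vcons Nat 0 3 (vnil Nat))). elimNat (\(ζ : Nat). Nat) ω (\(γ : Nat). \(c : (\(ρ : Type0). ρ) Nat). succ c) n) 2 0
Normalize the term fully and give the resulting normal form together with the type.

reduced normal form:
  2
inferred type:
  Nat
observation: the leftmost-outermost redex is a beta-redex, and normalization takes 3 steps.


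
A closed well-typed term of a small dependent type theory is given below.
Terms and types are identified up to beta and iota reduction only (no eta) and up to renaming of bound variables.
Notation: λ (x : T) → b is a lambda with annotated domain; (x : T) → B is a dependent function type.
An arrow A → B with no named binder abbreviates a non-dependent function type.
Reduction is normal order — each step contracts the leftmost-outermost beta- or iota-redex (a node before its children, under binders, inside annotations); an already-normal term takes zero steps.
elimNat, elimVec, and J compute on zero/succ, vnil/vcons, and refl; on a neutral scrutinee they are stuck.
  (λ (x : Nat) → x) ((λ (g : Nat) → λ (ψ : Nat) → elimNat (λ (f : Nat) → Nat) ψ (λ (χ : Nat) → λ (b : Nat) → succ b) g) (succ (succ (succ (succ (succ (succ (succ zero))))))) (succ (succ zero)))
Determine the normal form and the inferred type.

resulting normal form:
  succ (succ (succ (succ (succ (succ (succ (succ (succ zero))))))))
type:
  Nat
observation: 25 normal-order steps separate the term from its normal form.


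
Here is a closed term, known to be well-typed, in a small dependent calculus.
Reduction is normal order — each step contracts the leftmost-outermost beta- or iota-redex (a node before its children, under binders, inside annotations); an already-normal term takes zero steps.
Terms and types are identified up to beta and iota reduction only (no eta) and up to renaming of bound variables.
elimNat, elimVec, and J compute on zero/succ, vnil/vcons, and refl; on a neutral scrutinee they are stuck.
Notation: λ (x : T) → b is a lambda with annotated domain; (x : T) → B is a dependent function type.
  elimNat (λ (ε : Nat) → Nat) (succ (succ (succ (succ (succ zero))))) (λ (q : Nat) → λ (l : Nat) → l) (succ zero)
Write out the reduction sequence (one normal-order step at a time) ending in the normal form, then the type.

reduction (normal order):
  elimNat (λ (ε : Nat) → Nat) (succ (succ (succ (succ (succ zero))))) (λ (q : Nat) → λ (l : Nat) → l) (succ zero)
  ~> (λ (ε : Nat) → λ (q : Nat) → q) zero (elimNat (λ (l : Nat) → Nat) (succ (succ (succ (succ (succ zero))))) (λ (j : Nat) → λ (κ : Nat) → κ) zero)
  ~> (λ (ε : Nat) → ε) (elimNat (λ (q : Nat) → Nat) (succ (succ (succ (succ (succ zero))))) (λ (l : Nat) → λ (j : Nat) → j) zero)
  ~> elimNat (λ (ε : Nat) → Nat) (succ (succ (succ (succ (succ zero))))) (λ (q : Nat) → λ (l : Nat) → l) zero
  ~> succ (succ (succ (succ (succ zero))))
inferred type:
  Nat


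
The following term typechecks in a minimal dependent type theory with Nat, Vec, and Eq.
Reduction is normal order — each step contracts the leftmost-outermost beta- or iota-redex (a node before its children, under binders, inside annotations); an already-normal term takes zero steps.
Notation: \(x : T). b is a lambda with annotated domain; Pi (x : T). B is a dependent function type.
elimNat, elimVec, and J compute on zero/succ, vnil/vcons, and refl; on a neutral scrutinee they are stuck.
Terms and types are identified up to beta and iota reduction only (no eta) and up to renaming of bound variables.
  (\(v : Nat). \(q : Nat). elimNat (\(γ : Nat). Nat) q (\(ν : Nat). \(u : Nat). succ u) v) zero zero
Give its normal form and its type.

normal form:
  zero
type:
  Nat
observation: 3 normal-order steps separate the term from its normal form.


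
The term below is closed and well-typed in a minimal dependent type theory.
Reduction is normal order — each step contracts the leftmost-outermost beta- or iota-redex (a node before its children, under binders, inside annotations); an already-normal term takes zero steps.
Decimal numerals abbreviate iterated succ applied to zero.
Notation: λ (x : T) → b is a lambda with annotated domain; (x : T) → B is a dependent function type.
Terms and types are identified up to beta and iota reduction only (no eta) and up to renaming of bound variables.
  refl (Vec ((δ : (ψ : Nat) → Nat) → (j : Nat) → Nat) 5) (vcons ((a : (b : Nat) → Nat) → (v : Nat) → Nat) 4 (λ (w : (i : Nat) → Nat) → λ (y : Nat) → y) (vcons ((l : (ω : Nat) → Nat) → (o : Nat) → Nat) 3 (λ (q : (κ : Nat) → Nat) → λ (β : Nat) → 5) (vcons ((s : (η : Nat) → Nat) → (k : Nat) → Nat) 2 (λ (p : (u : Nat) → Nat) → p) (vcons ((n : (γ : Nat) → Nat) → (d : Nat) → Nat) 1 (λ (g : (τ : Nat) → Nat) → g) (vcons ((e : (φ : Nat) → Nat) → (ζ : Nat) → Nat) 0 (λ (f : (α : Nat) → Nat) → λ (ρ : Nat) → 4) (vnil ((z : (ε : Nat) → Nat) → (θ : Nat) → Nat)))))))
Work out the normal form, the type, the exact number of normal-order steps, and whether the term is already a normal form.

normal form:
  refl (Vec ((δ : (ψ : Nat) → Nat) → (j : Nat) → Nat) 5) (vcons ((a : (b : Nat) → Nat) → (v : Nat) → Nat) 4 (λ (w : (i : Nat) → Nat) → λ (y : Nat) → y) (vcons ((l : (ω : Nat) → Nat) → (o : Nat) → Nat) 3 (λ (q : (κ : Nat) → Nat) → λ (β : Nat) → 5) (vcons ((s : (η : Nat) → Nat) → (k : Nat) → Nat) 2 (λ (p : (u : Nat) → Nat) → p) (vcons ((n : (γ : Nat) → Nat) → (d : Nat) → Nat) 1 (λ (g : (τ : Nat) → Nat) → g) (vcons ((e : (φ : Nat) → Nat) → (ζ : Nat) → Nat) 0 (λ (f : (α : Nat) → Nat) → λ (ρ : Nat) → 4) (vnil ((z : (ε : Nat) → Nat) → (θ : Nat) → Nat)))))))
type:
  Eq (Vec ((δ : (ψ : Nat) → Nat) → (j : Nat) → Nat) 5) (vcons ((a : (b : Nat) → Nat) → (v : Nat) → Nat) 4 (λ (w : (i : Nat) → Nat) → λ (y : Nat) → y) (vcons ((l : (ω : Nat) → Nat) → (o : Nat) → Nat) 3 (λ (q : (κ : Nat) → Nat) → λ (β : Nat) → 5) (vcons ((s : (η : Nat) → Nat) → (k : Nat) → Nat) 2 (λ (p : (u : Nat) → Nat) → p) (vcons ((n : (γ : Nat) → Nat) → (d : Nat) → Nat) 1 (λ (g : (τ : Nat) → Nat) → g) (vcons ((e : (φ : Nat) → Nat) → (ζ : Nat) → Nat) 0 (λ (f : (α : Nat) → Nat) → λ (ρ : Nat) → 4) (vnil ((z : (ε : Nat) → Nat) → (θ : Nat) → Nat))))))) (vcons ((χ : (ξ : Nat) → Nat) → (σ : Nat) → Nat) 4 (λ (ν : (m : Nat) → Nat) → λ (t : Nat) → t) (vcons ((h : (x : Nat) → Nat) → (r : Nat) → Nat) 3 (λ (c : (μ : Nat) → Nat) → λ (x1 : Nat) → 5) (vcons ((x2 : (x3 : Nat) → Nat) → (x4 : Nat) → Nat) 2 (λ (x5 : (x6 : Nat) → Nat) → x5) (vcons ((x7 : (x8 : Nat) → Nat) → (x9 : Nat) → Nat) 1 (λ (x10 : (x11 : Nat) → Nat) → x10) (vcons ((x12 : (x13 : Nat) → Nat) → (x14 : Nat) → Nat) 0 (λ (x15 : (x16 : Nat) → Nat) → λ (x17 : Nat) → 4) (vnil ((x18 : (x19 : Nat) → Nat) → (x20 : Nat) → Nat)))))))
normal-order step count: 0
started in normal form: yes


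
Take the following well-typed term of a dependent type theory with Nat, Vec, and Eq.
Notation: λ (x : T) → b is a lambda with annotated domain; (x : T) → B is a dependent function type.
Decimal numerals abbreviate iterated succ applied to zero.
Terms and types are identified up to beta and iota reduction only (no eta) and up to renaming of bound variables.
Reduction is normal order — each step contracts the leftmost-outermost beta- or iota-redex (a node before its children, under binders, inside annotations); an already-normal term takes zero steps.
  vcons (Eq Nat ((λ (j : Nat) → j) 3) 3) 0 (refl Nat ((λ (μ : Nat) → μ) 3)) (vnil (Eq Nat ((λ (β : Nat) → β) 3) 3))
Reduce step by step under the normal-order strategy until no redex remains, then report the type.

reduction (normal order):
  vcons (Eq Nat ((λ (j : Nat) → j) 3) 3) 0 (refl Nat ((λ (μ : Nat) → μ) 3)) (vnil (Eq Nat ((λ (β : Nat) → β) 3) 3))
  ~> vcons (Eq Nat 3 3) 0 (refl Nat ((λ (j : Nat) → j) 3)) (vnil (Eq Nat ((λ (μ : Nat) → μ) 3) 3))
  ~> vcons (Eq Nat 3 3) 0 (refl Nat 3) (vnil (Eq Nat ((λ (j : Nat) → j) 3) 3))
  ~> vcons (Eq Nat 3 3) 0 (refl Nat 3) (vnil (Eq Nat 3 3))
inferred type:
  Vec (Eq Nat 3 3) 1


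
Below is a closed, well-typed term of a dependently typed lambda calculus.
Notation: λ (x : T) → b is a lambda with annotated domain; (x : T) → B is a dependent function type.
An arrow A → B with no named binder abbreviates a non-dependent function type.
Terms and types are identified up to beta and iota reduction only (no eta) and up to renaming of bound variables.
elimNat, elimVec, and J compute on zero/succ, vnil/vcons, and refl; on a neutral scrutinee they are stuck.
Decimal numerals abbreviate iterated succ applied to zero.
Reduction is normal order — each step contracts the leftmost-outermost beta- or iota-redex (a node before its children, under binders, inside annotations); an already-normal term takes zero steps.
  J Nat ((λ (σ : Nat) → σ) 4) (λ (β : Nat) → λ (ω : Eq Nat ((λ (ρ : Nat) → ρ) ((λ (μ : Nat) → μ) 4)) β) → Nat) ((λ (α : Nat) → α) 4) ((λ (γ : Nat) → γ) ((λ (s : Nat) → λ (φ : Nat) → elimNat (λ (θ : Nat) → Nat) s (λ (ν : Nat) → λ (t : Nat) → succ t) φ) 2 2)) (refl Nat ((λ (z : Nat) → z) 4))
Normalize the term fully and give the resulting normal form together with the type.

reduced normal form:
  4
type:
  Nat


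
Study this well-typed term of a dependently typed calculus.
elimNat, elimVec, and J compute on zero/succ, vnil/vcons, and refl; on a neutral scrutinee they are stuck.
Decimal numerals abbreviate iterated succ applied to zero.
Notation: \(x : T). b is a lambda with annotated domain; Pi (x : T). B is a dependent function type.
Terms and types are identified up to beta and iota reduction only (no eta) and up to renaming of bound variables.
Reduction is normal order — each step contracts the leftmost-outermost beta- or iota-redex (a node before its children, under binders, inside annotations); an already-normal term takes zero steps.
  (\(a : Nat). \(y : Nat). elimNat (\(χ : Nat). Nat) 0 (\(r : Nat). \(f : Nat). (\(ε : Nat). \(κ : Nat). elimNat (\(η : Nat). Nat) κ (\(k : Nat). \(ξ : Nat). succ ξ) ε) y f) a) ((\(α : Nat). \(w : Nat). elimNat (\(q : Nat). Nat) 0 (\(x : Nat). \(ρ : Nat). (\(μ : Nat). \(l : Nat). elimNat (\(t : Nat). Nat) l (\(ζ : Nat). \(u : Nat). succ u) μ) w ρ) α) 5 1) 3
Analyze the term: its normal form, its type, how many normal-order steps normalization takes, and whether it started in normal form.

normal form:
  15
inferred type:
  Nat
normal-order step count: 78
already normal: no
first redex: a beta-redex


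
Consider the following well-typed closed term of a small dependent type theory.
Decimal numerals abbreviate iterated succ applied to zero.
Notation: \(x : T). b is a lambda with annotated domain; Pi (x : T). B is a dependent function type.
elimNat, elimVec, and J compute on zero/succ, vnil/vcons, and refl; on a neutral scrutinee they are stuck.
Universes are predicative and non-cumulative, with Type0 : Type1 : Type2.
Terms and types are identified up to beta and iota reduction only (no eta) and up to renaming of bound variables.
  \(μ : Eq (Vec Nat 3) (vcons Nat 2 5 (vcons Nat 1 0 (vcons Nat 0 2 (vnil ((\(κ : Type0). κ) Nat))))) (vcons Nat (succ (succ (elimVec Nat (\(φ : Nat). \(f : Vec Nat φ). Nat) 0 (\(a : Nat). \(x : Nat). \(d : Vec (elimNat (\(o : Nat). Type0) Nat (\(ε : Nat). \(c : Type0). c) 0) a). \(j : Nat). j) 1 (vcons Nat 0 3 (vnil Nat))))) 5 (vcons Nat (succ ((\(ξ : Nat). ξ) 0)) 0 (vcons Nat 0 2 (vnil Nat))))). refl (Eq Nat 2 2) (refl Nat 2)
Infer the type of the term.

inferred type:
  Pi (μ : Eq (Vec Nat 3) (vcons Nat 2 5 (vcons Nat 1 0 (vcons Nat 0 2 (vnil Nat)))) (vcons Nat 2 5 (vcons Nat 1 0 (vcons Nat 0 2 (vnil Nat))))). Eq (Eq Nat 2 2) (refl Nat 2) (refl Nat 2)


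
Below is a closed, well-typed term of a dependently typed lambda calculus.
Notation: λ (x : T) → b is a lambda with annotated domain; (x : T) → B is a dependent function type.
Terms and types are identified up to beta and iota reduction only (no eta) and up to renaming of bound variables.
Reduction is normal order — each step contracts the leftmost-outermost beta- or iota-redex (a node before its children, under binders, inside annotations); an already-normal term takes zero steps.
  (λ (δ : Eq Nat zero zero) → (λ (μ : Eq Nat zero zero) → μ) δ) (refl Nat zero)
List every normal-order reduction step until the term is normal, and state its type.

reduction (normal order):
  (λ (δ : Eq Nat zero zero) → (λ (μ : Eq Nat zero zero) → μ) δ) (refl Nat zero)
  ~> (λ (δ : Eq Nat zero zero) → δ) (refl Nat zero)
  ~> refl Nat zero
type:
  Eq Nat zero zero


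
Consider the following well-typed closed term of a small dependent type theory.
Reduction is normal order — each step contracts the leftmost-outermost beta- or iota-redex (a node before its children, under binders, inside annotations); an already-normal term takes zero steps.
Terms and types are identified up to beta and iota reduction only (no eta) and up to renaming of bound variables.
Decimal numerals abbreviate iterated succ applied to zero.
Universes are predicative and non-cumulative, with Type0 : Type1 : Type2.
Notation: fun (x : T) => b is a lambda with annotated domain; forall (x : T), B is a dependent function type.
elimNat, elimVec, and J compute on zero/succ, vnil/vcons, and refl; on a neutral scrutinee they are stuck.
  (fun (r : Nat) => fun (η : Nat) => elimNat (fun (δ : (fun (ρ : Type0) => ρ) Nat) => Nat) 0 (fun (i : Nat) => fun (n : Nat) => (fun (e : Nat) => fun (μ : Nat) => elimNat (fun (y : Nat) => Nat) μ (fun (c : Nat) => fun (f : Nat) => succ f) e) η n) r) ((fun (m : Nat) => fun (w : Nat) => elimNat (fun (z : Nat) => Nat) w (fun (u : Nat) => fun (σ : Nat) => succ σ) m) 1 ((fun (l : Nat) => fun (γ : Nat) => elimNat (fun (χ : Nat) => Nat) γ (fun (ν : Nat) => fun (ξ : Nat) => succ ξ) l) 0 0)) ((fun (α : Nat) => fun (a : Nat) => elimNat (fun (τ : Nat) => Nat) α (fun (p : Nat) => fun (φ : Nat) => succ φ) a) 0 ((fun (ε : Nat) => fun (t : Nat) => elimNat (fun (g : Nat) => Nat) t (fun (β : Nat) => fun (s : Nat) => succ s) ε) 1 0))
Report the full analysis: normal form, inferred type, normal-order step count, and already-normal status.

reduced normal form:
  1
inferred type:
  Nat
reduction steps (normal order): 34
started in normal form: no
first redex: a beta-redex


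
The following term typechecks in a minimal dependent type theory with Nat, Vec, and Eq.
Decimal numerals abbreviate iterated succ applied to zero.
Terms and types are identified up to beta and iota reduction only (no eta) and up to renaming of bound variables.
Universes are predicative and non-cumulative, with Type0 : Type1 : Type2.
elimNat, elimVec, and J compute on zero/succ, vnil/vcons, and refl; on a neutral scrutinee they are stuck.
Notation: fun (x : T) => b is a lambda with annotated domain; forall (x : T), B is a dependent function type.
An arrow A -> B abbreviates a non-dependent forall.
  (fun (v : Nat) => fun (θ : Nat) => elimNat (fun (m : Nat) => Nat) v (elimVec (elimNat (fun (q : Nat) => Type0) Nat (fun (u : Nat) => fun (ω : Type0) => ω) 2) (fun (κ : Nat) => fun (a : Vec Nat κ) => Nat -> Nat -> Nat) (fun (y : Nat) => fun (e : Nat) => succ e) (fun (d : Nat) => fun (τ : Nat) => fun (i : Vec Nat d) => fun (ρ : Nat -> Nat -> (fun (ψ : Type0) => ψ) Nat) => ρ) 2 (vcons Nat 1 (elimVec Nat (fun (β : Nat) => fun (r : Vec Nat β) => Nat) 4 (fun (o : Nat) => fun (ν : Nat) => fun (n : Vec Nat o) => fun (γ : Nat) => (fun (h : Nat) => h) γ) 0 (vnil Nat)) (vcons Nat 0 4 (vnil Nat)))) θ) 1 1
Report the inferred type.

type:
  Nat


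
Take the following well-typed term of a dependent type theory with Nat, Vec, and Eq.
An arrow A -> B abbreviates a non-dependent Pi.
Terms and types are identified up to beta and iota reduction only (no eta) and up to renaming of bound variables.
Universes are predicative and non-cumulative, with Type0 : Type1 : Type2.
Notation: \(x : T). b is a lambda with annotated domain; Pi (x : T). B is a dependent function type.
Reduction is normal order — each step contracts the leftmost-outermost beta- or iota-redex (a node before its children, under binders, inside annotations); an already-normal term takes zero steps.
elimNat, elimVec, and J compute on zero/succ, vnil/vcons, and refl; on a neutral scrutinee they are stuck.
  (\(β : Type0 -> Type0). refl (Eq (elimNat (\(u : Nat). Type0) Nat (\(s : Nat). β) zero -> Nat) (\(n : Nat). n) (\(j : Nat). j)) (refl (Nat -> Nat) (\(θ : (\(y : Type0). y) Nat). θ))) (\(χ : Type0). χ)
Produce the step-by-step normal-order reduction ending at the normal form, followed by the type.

normal-order reduction:
  (\(β : Type0 -> Type0). refl (Eq (elimNat (\(u : Nat). Type0) Nat (\(s : Nat). β) zero -> Nat) (\(n : Nat). n) (\(j : Nat). j)) (refl (Nat -> Nat) (\(θ : (\(y : Type0). y) Nat). θ))) (\(χ : Type0). χ)
  ~> refl (Eq (elimNat (\(β : Nat). Type0) Nat (\(u : Nat). \(s : Type0). s) zero -> Nat) (\(n : Nat). n) (\(j : Nat). j)) (refl (Nat -> Nat) (\(θ : (\(y : Type0). y) Nat). θ))
  ~> refl (Eq (Nat -> Nat) (\(β : Nat). β) (\(u : Nat). u)) (refl (Nat -> Nat) (\(s : (\(n : Type0). n) Nat). s))
  ~> refl (Eq (Nat -> Nat) (\(β : Nat). β) (\(u : Nat). u)) (refl (Nat -> Nat) (\(s : Nat). s))
type:
  Eq (Eq (Nat -> Nat) (\(β : Nat). β) (\(u : Nat). u)) (refl (Nat -> Nat) (\(s : Nat). s)) (refl (Nat -> Nat) (\(n : Nat). n))


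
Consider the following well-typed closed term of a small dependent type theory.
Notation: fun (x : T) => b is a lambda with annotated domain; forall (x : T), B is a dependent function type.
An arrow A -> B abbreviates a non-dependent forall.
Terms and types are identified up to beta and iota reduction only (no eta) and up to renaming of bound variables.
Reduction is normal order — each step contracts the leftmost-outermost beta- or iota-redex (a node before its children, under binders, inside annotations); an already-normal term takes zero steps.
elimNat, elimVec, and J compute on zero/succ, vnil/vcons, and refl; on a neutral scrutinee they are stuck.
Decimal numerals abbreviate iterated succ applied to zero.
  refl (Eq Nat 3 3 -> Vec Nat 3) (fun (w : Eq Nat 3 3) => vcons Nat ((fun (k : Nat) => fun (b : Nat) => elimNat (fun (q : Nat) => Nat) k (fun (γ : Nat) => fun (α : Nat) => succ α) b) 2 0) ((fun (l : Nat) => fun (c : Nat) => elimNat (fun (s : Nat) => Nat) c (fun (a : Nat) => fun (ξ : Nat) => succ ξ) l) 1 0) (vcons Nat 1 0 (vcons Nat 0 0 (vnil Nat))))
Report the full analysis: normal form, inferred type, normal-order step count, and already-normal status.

resulting normal form:
  refl (Eq Nat 3 3 -> Vec Nat 3) (fun (w : Eq Nat 3 3) => vcons Nat 2 1 (vcons Nat 1 0 (vcons Nat 0 0 (vnil Nat))))
type:
  Eq (Eq Nat 3 3 -> Vec Nat 3) (fun (w : Eq Nat 3 3) => vcons Nat 2 1 (vcons Nat 1 0 (vcons Nat 0 0 (vnil Nat)))) (fun (k : Eq Nat 3 3) => vcons Nat 2 1 (vcons Nat 1 0 (vcons Nat 0 0 (vnil Nat))))
normal-order step count: 9
term was already normal: no
first contracted redex: a beta-redex


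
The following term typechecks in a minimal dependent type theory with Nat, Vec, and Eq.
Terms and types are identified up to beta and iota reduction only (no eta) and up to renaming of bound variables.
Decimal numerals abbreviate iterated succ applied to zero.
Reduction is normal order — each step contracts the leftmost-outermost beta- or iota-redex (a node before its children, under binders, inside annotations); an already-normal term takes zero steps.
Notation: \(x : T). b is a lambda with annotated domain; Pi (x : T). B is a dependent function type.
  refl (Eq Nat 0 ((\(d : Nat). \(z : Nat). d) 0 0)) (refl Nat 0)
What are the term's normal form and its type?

resulting normal form:
  refl (Eq Nat 0 0) (refl Nat 0)
type:
  Eq (Eq Nat 0 0) (refl Nat 0) (refl Nat 0)
observation: the term reaches its normal form after 2 normal-order steps.


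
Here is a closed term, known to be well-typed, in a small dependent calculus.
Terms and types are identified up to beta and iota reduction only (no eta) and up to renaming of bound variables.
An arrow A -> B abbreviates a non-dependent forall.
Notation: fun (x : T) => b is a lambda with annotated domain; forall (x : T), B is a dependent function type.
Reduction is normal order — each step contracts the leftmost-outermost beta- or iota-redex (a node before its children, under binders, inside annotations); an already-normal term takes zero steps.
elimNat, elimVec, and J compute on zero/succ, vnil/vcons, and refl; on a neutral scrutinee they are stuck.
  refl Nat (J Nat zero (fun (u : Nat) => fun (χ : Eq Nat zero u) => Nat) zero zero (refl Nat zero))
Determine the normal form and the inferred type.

reduced normal form:
  refl Nat zero
type:
  Eq Nat zero zero


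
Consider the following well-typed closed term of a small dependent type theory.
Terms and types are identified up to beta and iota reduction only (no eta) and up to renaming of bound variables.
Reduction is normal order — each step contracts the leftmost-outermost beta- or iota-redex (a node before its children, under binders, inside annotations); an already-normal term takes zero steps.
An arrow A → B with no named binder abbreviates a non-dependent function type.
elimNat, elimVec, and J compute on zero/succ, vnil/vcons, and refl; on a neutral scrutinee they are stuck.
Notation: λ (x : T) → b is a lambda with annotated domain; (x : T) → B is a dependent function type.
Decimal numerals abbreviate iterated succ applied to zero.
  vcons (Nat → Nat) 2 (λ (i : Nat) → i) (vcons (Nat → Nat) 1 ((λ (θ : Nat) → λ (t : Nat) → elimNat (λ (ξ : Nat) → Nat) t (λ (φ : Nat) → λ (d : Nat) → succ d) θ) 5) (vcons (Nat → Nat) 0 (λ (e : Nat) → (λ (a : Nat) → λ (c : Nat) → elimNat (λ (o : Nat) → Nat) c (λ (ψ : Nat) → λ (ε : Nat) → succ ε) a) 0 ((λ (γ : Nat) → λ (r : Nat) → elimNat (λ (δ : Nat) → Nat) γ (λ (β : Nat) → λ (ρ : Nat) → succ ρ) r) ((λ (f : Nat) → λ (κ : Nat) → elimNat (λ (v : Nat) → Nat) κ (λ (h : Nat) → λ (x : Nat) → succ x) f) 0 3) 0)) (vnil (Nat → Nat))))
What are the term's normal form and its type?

normal form:
  vcons (Nat → Nat) 2 (λ (i : Nat) → i) (vcons (Nat → Nat) 1 (λ (θ : Nat) → succ (succ (succ (succ (succ θ))))) (vcons (Nat → Nat) 0 (λ (t : Nat) → 3) (vnil (Nat → Nat))))
the term's type:
  Vec (Nat → Nat) 3
observation: the term reaches its normal form after 26 normal-order steps.


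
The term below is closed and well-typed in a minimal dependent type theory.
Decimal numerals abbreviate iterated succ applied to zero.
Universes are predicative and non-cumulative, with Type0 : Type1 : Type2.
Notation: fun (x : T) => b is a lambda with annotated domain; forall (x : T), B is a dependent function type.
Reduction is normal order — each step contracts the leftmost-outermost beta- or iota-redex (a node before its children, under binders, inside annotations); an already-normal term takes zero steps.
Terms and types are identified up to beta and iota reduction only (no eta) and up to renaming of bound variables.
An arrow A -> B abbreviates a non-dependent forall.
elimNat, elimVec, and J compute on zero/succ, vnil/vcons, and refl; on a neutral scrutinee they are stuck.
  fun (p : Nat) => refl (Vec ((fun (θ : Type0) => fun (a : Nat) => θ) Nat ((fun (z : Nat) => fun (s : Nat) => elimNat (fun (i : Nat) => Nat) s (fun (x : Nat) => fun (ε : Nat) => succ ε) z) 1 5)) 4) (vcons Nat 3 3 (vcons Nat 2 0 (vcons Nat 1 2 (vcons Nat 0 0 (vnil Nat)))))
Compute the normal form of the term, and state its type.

resulting normal form:
  fun (p : Nat) => refl (Vec Nat 4) (vcons Nat 3 3 (vcons Nat 2 0 (vcons Nat 1 2 (vcons Nat 0 0 (vnil Nat)))))
type:
  Nat -> Eq (Vec Nat 4) (vcons Nat 3 3 (vcons Nat 2 0 (vcons Nat 1 2 (vcons Nat 0 0 (vnil Nat))))) (vcons Nat 3 3 (vcons Nat 2 0 (vcons Nat 1 2 (vcons Nat 0 0 (vnil Nat)))))


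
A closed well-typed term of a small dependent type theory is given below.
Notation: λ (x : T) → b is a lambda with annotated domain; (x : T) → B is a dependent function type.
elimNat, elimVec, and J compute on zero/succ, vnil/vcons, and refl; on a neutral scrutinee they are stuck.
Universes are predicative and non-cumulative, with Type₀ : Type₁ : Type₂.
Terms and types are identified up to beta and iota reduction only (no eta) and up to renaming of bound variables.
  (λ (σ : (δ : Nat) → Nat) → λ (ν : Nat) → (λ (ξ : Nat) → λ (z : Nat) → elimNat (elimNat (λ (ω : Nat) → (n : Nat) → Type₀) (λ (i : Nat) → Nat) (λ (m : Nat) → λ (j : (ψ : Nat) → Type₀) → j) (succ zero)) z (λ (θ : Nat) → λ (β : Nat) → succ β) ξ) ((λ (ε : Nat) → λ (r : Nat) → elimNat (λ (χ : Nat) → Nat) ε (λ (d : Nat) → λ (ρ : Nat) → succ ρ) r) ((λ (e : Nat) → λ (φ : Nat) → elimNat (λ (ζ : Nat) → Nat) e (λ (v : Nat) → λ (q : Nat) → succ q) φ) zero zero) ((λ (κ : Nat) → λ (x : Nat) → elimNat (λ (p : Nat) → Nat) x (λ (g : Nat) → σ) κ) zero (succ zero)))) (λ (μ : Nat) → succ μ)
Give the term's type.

type:
  (σ : Nat) → (δ : Nat) → Nat


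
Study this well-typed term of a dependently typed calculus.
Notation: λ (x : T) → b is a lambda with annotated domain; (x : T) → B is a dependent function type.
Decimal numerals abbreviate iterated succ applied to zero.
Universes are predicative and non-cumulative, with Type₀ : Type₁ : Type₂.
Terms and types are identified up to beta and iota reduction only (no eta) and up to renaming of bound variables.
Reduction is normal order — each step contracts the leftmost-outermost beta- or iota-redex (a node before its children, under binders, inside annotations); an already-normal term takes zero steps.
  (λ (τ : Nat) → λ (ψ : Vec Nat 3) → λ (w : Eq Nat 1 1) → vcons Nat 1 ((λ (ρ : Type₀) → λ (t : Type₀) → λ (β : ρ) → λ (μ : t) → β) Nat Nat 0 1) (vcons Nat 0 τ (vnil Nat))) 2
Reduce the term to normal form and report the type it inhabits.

reduced normal form:
  λ (τ : Vec Nat 3) → λ (ψ : Eq Nat 1 1) → vcons Nat 1 0 (vcons Nat 0 2 (vnil Nat))
inferred type:
  (τ : Vec Nat 3) → (ψ : Eq Nat 1 1) → Vec Nat 2
observation: reduction starts at a beta-redex, and 5 normal-order steps reach the normal form.


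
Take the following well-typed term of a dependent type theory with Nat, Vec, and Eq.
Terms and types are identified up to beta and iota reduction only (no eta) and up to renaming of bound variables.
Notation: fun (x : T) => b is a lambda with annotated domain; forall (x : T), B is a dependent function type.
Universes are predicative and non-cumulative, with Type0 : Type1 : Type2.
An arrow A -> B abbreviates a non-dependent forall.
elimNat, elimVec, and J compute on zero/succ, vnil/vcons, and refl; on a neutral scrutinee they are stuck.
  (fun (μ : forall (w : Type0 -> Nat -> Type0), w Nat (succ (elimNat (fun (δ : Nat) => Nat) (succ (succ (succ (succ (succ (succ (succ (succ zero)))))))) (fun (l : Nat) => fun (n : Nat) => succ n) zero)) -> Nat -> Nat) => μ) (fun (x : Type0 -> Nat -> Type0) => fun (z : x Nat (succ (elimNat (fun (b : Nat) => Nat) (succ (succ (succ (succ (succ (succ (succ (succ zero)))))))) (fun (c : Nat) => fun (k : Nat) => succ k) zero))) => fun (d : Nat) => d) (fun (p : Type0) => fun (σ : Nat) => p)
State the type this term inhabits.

the term's type:
  Nat -> Nat -> Nat


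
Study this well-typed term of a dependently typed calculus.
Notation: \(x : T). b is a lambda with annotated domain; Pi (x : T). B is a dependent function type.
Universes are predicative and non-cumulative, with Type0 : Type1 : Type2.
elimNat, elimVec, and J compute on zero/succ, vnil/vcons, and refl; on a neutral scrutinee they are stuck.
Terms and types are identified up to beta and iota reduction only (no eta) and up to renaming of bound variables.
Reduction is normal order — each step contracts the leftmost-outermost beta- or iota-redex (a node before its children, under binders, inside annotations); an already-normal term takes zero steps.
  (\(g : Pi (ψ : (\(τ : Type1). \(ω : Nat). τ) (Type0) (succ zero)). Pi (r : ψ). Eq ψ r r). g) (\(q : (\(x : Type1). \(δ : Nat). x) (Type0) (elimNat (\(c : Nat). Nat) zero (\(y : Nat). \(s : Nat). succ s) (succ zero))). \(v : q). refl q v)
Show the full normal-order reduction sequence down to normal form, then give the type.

normal-order reduction sequence:
  (\(g : Pi (ψ : (\(τ : Type1). \(ω : Nat). τ) (Type0) (succ zero)). Pi (r : ψ). Eq ψ r r). g) (\(q : (\(x : Type1). \(δ : Nat). x) (Type0) (elimNat (\(c : Nat). Nat) zero (\(y : Nat). \(s : Nat). succ s) (succ zero))). \(v : q). refl q v)
  ~> \(g : (\(ψ : Type1). \(τ : Nat). ψ) (Type0) (elimNat (\(ω : Nat). Nat) zero (\(r : Nat). \(q : Nat). succ q) (succ zero))). \(x : g). refl g x
  ~> \(g : (\(ψ : Nat). Type0) (elimNat (\(τ : Nat). Nat) zero (\(ω : Nat). \(r : Nat). succ r) (succ zero))). \(q : g). refl g q
  ~> \(g : Type0). \(ψ : g). refl g ψ
inferred type:
  Pi (g : Type0). Pi (ψ : g). Eq g ψ ψ


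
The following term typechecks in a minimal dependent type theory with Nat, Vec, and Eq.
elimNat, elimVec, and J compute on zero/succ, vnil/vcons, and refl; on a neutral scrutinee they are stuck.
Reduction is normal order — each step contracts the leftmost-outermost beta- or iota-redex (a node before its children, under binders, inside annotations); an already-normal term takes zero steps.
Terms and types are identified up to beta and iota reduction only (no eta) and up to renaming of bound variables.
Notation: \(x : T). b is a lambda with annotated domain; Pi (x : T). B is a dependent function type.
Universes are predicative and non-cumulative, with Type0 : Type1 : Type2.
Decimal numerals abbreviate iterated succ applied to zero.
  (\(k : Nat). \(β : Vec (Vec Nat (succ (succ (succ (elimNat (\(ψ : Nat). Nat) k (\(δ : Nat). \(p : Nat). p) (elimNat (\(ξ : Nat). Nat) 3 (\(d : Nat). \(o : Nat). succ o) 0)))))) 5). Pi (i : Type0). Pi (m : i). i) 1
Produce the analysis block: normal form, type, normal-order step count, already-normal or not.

reduced normal form:
  \(k : Vec (Vec Nat 4) 5). Pi (β : Type0). Pi (ψ : β). β
inferred type:
  Pi (k : Vec (Vec Nat 4) 5). Type1
reduction steps (normal order): 12
already normal: no
first contracted redex: a beta-redex


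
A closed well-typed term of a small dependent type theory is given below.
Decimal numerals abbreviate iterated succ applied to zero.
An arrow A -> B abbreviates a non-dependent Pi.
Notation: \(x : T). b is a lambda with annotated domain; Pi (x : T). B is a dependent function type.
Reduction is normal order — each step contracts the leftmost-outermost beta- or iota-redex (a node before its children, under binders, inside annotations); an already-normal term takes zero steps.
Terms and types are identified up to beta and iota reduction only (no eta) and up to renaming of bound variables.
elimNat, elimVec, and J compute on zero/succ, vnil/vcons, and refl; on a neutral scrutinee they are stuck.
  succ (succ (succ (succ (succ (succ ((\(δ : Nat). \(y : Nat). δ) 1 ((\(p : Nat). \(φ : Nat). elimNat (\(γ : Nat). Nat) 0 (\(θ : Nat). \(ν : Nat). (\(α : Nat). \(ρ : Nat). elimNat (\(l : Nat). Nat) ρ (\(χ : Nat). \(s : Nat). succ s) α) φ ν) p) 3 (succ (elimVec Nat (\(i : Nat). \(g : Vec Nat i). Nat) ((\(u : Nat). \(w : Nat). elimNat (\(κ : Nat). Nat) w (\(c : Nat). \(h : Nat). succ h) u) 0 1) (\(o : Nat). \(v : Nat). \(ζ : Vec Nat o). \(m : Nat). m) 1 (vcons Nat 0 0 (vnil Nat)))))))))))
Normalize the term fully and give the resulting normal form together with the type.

reduced normal form:
  7
the term's type:
  Nat


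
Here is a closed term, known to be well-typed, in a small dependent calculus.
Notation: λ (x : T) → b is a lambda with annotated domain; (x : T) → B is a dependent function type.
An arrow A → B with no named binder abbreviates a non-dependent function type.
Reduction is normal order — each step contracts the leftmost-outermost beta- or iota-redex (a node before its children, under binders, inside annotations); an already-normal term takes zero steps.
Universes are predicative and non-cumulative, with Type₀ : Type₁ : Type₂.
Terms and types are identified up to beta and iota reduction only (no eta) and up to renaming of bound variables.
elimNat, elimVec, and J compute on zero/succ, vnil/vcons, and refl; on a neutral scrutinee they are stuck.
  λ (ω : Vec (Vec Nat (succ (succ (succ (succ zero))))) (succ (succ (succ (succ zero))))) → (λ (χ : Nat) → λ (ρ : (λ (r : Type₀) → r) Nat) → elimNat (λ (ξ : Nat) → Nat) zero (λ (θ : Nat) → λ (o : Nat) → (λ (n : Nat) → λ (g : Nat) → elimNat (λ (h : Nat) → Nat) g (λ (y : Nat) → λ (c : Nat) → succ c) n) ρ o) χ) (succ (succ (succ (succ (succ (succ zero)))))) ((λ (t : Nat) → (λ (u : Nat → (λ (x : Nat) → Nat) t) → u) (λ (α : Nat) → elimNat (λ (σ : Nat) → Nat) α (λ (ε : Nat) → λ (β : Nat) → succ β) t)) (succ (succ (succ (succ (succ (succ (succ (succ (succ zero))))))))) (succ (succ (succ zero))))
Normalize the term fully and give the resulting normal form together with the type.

normal form:
  λ (ω : Vec (Vec Nat (succ (succ (succ (succ zero))))) (succ (succ (succ (succ zero))))) → succ (succ (succ (succ (succ (succ (succ (succ (succ (succ (succ (succ (succ (succ (succ (succ (succ (succ (succ (succ (succ (succ (succ (succ (succ (succ (succ (succ (succ (succ (succ (succ (succ (succ (succ (succ (succ (succ (succ (succ (succ (succ (succ (succ (succ (succ (succ (succ (succ (succ (succ (succ (succ (succ (succ (succ (succ (succ (succ (succ (succ (succ (succ (succ (succ (succ (succ (succ (succ (succ (succ (succ zero)))))))))))))))))))))))))))))))))))))))))))))))))))))))))))))))))))))))
type:
  Vec (Vec Nat (succ (succ (succ (succ zero))))) (succ (succ (succ (succ zero)))) → Nat
observation: the first redex contracted is a beta-redex; the normal form is reached in 441 normal-order steps.
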